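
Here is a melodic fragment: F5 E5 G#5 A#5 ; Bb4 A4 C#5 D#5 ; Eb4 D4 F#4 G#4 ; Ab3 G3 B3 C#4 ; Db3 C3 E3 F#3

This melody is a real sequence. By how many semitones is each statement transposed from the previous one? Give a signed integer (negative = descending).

The 4-note cells begin on F5, Bb4, Eb4, Ab3, Db3 — each down a 5th from the last.
F5 to Bb4 spans -7 semitones.

-7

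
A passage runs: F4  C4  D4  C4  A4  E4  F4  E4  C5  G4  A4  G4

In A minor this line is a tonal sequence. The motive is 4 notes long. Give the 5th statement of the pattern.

Taking 4-note groups, the heads are F4, A4, C5: the pattern moves up a 3rd.
Carrying on: E5 → G5.
Statement 5 starts on G5 and keeps the same diatonic contour: G5 D5 E5 D5.

G5 D5 E5 D5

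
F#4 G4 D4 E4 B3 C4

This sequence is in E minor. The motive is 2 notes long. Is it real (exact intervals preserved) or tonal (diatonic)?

Every note is diatonic to E minor.
Cell 1 has +1 semitones from note 1 to 2, but cell 2 has +2 — the interval quality changes while the contour stays the same, which is the hallmark of a tonal sequence.

tonal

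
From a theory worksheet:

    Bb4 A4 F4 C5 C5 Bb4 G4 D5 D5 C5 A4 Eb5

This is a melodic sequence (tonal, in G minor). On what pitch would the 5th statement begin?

F5

Taking 4-note groups, the heads are Bb4, C5, D5: the pattern moves up a 2nd.
Continuing: Eb5 → F5. Statement 5 starts on F5.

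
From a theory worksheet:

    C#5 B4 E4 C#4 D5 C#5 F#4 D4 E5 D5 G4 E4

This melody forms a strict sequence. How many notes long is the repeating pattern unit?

4

12 notes total. Splitting into 3 groups of 4:
C#5 B4 E4 C#4 | D5 C#5 F#4 D4 | E5 D5 G4 E4
That's a consistent up a 2nd shift per cell, and no other grouping gives one.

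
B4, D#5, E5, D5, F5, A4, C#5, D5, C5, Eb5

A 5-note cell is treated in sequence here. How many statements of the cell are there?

2

10 notes in groups of 5 gives 10/5 = 2 statements.
Starts: B4, A4 — each down a 2nd.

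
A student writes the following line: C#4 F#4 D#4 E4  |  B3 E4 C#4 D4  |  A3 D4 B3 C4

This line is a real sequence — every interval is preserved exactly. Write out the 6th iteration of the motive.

Taking 4-note groups, the heads are C#4, B3, A3: the pattern moves down a 2nd.
Extending down a 2nd: G3 → F3 → Eb3.
So cell 6 is Eb3 Ab3 F3 Gb3.

Eb3 Ab3 F3 Gb3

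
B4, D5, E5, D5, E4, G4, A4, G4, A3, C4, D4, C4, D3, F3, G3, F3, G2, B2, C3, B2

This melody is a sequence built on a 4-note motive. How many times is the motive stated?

5

20 notes in groups of 4 gives 20/4 = 5 statements.
Starts: B4, E4, A3, D3, G2 — each down a 5th.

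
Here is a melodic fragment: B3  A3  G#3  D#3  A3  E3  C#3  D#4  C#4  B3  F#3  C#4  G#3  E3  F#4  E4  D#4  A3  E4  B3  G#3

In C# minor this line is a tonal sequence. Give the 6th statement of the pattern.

E5 D#5 C#5 G#4 D#5 A4 F#4

With a 7-note motive the entries are B3, D#4, F#4, each up a 3rd from the previous.
Extending up a 3rd: A4 → C#5 → E5.
From E5 the diatonic shape gives E5 D#5 C#5 G#4 D#5 A4 F#4.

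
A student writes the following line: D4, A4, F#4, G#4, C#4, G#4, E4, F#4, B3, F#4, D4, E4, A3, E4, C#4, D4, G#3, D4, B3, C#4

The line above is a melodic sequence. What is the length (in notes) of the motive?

4

There are 20 notes; a 4-note unit gives 5 cells:
D4 A4 F#4 G#4 | C#4 G#4 E4 F#4 | B3 F#4 D4 E4 | A3 E4 C#4 D4 | G#3 D4 B3 C#4
Each cell is the previous one down a 2nd — so the unit is 4 notes.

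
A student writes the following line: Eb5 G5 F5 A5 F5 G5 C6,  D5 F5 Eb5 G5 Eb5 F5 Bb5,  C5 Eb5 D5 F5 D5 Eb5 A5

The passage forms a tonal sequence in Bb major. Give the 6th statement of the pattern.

G4 Bb4 A4 C5 A4 Bb4 Eb5

With a 7-note motive the entries are Eb5, D5, C5, each down a 2nd from the previous.
Extending down a 2nd: Bb4 → A4 → G4.
Statement 6 starts on G4 and keeps the same diatonic contour: G4 Bb4 A4 C5 A4 Bb4 Eb5.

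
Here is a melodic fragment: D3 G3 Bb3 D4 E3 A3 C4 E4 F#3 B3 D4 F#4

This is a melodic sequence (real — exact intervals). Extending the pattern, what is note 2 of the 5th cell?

With 4-note cells, note 2 of each statement runs G3, A3, B3.
Extending up a 2nd: C#4 → D#4.

D#4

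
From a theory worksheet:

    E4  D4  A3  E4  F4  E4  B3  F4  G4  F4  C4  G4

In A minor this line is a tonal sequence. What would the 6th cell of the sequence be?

With a 4-note motive the entries are E4, F4, G4, each up a 2nd from the previous.
Extending up a 2nd: A4 → B4 → C5.
So cell 6 is C5 B4 F4 C5.

C5 B4 F4 C5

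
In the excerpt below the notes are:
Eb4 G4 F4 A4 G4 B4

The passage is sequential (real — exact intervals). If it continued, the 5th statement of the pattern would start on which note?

B4

The 2-note cells begin on Eb4, F4, G4 — each up a 2nd from the last.
Continuing: A4 → B4. Statement 5 starts on B4.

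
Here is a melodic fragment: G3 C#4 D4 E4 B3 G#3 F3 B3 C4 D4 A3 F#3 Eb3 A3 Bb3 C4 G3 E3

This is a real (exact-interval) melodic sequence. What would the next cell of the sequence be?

Db3 G3 Ab3 Bb3 F3 D3

Taking 6-note groups, the heads are G3, F3, Eb3: the pattern moves down a 2nd.
Statement 4 starts on Db3 and keeps the same exact contour: Db3 G3 Ab3 Bb3 F3 D3.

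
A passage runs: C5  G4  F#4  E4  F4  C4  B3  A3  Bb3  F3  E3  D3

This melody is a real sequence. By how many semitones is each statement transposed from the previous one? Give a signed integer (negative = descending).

-7

Taking 4-note groups, the heads are C5, F4, Bb3: the pattern moves down a 5th.
C5→F4 is 65 − 72 = -7 semitones.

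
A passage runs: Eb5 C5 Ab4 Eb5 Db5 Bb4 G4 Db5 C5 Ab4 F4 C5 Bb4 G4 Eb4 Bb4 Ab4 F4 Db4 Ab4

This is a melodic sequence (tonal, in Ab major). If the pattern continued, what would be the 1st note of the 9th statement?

The unit is 4 notes. Position-1 pitches of the 5 shown cells: Eb5, Db5, C5, Bb4, Ab4.
Each moves down a 2nd. Continuing: G4 → F4 → Eb4 → Db4.

Db4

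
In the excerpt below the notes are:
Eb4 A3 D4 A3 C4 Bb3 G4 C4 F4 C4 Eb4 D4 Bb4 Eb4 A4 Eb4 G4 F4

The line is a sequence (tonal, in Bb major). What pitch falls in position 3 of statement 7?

Bb5

Grouping in 6s, the 3rd note of each cell is D4, F4, A4.
Extending up a 3rd: C5 → Eb5 → G5 → Bb5.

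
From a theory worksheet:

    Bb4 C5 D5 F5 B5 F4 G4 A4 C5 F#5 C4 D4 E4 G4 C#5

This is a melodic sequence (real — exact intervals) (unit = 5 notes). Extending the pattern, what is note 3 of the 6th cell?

C#3

Grouping in 5s, the 3rd note of each cell is D5, A4, E4.
Carrying that down a 4th forward: B3 → F#3 → C#3.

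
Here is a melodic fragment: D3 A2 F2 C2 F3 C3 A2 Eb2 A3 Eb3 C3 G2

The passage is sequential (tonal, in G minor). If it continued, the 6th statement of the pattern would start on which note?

Unit = 4 notes; the statements start on D3, F3, A3, moving up a 3rd each time.
Extending the heads up a 3rd: C4 → Eb4 → G4.

G4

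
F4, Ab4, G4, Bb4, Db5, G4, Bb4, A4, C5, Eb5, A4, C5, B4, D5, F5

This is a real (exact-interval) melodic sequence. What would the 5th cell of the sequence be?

C#5 E5 D#5 F#5 A5

Unit = 5 notes; the statements start on F4, G4, A4, moving up a 2nd each time.
Extending up a 2nd: B4 → C#5.
Statement 5 starts on C#5 and keeps the same exact contour: C#5 E5 D#5 F#5 A5.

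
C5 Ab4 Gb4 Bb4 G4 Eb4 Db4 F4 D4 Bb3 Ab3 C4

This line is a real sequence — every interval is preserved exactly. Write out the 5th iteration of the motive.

E3 C3 Bb2 D3

With a 4-note motive the entries are C5, G4, D4, each down a 4th from the previous.
Continuing the starts: A3 → E3.
Statement 5 starts on E3 and keeps the same exact contour: E3 C3 Bb2 D3.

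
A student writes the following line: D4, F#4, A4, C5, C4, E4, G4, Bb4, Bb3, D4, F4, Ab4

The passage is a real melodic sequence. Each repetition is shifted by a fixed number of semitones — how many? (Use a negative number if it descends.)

Unit = 4 notes; the statements start on D4, C4, Bb3, moving down a 2nd each time.
Counting half-steps from D4 to C4: -2.

-2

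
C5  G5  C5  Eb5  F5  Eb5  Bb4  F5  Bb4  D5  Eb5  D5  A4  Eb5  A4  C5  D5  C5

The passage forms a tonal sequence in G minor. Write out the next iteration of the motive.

G4 D5 G4 Bb4 C5 Bb4

The 6-note cells begin on C5, Bb4, A4 — each down a 2nd from the last.
Statement 4 starts on G4 and keeps the same diatonic contour: G4 D5 G4 Bb4 C5 Bb4.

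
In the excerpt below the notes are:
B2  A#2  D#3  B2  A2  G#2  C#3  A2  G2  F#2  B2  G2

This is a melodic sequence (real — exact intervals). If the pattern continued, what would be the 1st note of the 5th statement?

The unit is 4 notes. Position-1 pitches of the 3 shown cells: B2, A2, G2.
Each moves down a 2nd. Continuing: F2 → Eb2.

Eb2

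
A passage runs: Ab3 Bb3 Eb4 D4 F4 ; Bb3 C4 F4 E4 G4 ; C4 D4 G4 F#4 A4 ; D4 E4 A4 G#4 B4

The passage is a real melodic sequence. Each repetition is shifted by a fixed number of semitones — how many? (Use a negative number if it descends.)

2

The 5-note cells begin on Ab3, Bb3, C4, D4 — each up a 2nd from the last.
Ab3 to Bb3 spans +2 semitones.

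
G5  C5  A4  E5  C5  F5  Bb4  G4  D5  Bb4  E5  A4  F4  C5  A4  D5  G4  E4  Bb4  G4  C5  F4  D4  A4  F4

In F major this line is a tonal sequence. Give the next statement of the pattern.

Unit = 5 notes; the statements start on G5, F5, E5, D5, C5, moving down a 2nd each time.
So cell 6 is Bb4 E4 C4 G4 E4.

Bb4 E4 C4 G4 E4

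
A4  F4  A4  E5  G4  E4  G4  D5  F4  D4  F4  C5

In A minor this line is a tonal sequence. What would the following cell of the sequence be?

With a 4-note motive the entries are A4, G4, F4, each down a 2nd from the previous.
Statement 4 starts on E4 and keeps the same diatonic contour: E4 C4 E4 B4.

E4 C4 E4 B4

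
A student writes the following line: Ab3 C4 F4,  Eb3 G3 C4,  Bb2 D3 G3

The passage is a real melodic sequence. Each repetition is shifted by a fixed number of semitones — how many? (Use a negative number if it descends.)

Taking 3-note groups, the heads are Ab3, Eb3, Bb2: the pattern moves down a 4th.
Ab3 to Eb3 spans -5 semitones.

-5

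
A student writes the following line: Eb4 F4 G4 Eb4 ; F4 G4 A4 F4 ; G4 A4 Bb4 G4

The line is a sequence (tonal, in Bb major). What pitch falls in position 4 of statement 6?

Grouping in 4s, the 4th note of each cell is Eb4, F4, G4.
Each moves up a 2nd. Continuing: A4 → Bb4 → C5.

C5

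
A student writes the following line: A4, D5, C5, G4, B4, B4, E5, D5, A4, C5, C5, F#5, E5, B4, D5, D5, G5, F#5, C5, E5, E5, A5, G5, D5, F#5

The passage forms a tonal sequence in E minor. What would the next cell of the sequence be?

F#5 B5 A5 E5 G5

With a 5-note motive the entries are A4, B4, C5, D5, E5, each up a 2nd from the previous.
So cell 6 is F#5 B5 A5 E5 G5.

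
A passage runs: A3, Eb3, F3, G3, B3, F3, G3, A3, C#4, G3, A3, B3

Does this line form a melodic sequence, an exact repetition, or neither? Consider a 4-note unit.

Each 4-note cell is the previous one transposed up a 2nd.

sequence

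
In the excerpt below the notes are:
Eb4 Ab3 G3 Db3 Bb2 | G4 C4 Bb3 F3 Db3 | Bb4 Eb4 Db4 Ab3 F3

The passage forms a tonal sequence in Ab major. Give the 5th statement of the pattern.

With a 5-note motive the entries are Eb4, G4, Bb4, each up a 3rd from the previous.
Carrying on: Db5 → F5.
Statement 5 starts on F5 and keeps the same diatonic contour: F5 Bb4 Ab4 Eb4 C4.

F5 Bb4 Ab4 Eb4 C4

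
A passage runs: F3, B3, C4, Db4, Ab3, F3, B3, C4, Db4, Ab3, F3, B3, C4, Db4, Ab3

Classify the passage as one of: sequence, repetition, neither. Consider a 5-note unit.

repetition

Each 5-note cell is identical (F3 B3 C4 Db4 Ab3), restated at the same pitch.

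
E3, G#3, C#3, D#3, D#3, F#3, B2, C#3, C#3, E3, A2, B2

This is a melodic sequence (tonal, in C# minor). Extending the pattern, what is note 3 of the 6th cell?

The unit is 4 notes. Position-3 pitches of the 3 shown cells: C#3, B2, A2.
Extending down a 2nd: G#2 → F#2 → E2.

E2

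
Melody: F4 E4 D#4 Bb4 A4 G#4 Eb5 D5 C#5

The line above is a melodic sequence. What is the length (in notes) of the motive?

3

9 notes total. Splitting into 3 groups of 3:
F4 E4 D#4 | Bb4 A4 G#4 | Eb5 D5 C#5
That's a consistent up a 4th shift per cell, and no other grouping gives one.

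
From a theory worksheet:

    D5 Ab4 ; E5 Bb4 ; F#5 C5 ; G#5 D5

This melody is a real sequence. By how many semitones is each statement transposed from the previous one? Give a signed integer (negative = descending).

The 2-note cells begin on D5, E5, F#5, G#5 — each up a 2nd from the last.
D5→E5 is 76 − 74 = 2 semitones.

2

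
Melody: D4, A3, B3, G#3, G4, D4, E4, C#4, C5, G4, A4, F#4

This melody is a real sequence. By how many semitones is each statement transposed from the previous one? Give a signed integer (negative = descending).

5

With a 4-note motive the entries are D4, G4, C5, each up a 4th from the previous.
D4→G4 is 67 − 62 = 5 semitones.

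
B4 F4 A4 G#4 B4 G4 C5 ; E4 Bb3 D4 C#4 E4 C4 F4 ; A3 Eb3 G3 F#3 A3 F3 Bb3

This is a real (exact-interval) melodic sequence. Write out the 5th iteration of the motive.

G2 Db2 F2 E2 G2 Eb2 Ab2

The 7-note cells begin on B4, E4, A3 — each down a 5th from the last.
Carrying on: D3 → G2.
Statement 5 starts on G2 and keeps the same exact contour: G2 Db2 F2 E2 G2 Eb2 Ab2.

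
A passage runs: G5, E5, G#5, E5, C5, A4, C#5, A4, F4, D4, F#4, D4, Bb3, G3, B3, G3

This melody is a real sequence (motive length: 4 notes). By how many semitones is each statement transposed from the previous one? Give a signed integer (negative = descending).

The 4-note cells begin on G5, C5, F4, Bb3 — each down a 5th from the last.
Counting half-steps from G5 to C5: -7.

-7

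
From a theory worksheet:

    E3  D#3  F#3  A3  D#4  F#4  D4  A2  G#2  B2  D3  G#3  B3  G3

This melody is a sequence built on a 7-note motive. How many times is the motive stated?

2

14 notes in groups of 7 gives 14/7 = 2 statements.
Starts: E3, A2 — each down a 5th.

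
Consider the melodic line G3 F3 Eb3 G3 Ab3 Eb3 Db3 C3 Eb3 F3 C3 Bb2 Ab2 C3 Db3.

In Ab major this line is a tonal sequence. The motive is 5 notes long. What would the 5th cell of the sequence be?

F2 Eb2 Db2 F2 G2

Unit = 5 notes; the statements start on G3, Eb3, C3, moving down a 3rd each time.
Carrying on: Ab2 → F2.
Statement 5 starts on F2 and keeps the same diatonic contour: F2 Eb2 Db2 F2 G2.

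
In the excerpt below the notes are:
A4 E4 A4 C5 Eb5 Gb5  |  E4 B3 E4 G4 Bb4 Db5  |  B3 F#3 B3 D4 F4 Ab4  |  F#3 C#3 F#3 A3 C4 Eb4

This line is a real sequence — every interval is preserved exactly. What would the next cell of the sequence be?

Unit = 6 notes; the statements start on A4, E4, B3, F#3, moving down a 4th each time.
So cell 5 is C#3 G#2 C#3 E3 G3 Bb3.

C#3 G#2 C#3 E3 G3 Bb3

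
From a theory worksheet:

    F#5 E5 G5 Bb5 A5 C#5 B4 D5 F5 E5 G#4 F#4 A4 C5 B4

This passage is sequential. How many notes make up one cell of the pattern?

15 notes total. Splitting into 3 groups of 5:
F#5 E5 G5 Bb5 A5 | C#5 B4 D5 F5 E5 | G#4 F#4 A4 C5 B4
Every group is a transposition down a 4th of the one before; no shorter unit works.

5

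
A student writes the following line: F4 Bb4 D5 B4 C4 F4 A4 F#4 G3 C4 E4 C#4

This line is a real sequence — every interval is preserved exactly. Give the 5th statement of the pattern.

Unit = 4 notes; the statements start on F4, C4, G3, moving down a 4th each time.
Extending down a 4th: D3 → A2.
Statement 5 starts on A2 and keeps the same exact contour: A2 D3 F#3 D#3.

A2 D3 F#3 D#3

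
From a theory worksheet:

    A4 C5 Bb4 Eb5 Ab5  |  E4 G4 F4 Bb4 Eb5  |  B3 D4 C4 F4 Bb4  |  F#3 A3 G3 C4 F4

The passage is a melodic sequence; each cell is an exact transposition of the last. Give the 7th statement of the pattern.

D#2 F#2 E2 A2 D3

With a 5-note motive the entries are A4, E4, B3, F#3, each down a 4th from the previous.
Carrying on: C#3 → G#2 → D#2.
Statement 7 starts on D#2 and keeps the same exact contour: D#2 F#2 E2 A2 D3.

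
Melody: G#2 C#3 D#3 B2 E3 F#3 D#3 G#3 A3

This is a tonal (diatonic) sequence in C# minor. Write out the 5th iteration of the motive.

A3 D#4 E4

Unit = 3 notes; the statements start on G#2, B2, D#3, moving up a 3rd each time.
Carrying on: F#3 → A3.
Statement 5 starts on A3 and keeps the same diatonic contour: A3 D#4 E4.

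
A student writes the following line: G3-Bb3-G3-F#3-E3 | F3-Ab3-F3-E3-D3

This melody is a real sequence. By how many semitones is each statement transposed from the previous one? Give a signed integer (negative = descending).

The 5-note cells begin on G3, F3 — each down a 2nd from the last.
G3 to F3 spans -2 semitones.

-2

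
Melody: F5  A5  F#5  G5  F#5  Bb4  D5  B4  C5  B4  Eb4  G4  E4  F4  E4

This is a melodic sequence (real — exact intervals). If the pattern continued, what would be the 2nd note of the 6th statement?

Bb2

With 5-note cells, note 2 of each statement runs A5, D5, G4.
Extending down a 5th: C4 → F3 → Bb2.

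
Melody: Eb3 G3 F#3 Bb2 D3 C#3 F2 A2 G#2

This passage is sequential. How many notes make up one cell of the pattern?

There are 9 notes; a 3-note unit gives 3 cells:
Eb3 G3 F#3 | Bb2 D3 C#3 | F2 A2 G#2
That's a consistent down a 4th shift per cell, and no other grouping gives one.

3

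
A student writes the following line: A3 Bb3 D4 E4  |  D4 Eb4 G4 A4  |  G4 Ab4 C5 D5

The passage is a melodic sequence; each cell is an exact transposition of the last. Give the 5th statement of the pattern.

F5 Gb5 Bb5 C6

The 4-note cells begin on A3, D4, G4 — each up a 4th from the last.
Extending up a 4th: C5 → F5.
So cell 5 is F5 Gb5 Bb5 C6.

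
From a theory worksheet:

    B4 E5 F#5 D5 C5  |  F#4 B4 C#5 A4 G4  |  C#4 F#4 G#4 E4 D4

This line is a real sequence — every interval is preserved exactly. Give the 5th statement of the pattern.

The 5-note cells begin on B4, F#4, C#4 — each down a 4th from the last.
Carrying on: G#3 → D#3.
Statement 5 starts on D#3 and keeps the same exact contour: D#3 G#3 A#3 F#3 E3.

D#3 G#3 A#3 F#3 E3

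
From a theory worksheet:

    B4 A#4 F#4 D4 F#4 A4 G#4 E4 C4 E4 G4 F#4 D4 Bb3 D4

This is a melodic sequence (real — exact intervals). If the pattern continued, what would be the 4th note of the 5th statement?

Gb3

Grouping in 5s, the 4th note of each cell is D4, C4, Bb3.
Carrying that down a 2nd forward: Ab3 → Gb3.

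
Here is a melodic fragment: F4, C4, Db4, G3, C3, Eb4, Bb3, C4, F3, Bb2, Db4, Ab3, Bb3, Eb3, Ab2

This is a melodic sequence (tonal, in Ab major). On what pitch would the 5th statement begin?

Taking 5-note groups, the heads are F4, Eb4, Db4: the pattern moves down a 2nd.
Extending the heads down a 2nd: C4 → Bb3.

Bb3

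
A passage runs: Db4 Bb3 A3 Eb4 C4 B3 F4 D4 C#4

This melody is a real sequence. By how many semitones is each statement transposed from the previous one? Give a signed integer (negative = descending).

2

Taking 3-note groups, the heads are Db4, Eb4, F4: the pattern moves up a 2nd.
Db4→Eb4 is 63 − 61 = 2 semitones.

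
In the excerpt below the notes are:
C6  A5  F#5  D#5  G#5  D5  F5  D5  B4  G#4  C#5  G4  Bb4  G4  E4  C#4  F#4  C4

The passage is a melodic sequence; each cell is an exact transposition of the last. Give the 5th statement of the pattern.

Unit = 6 notes; the statements start on C6, F5, Bb4, moving down a 5th each time.
Continuing the starts: Eb4 → Ab3.
So cell 5 is Ab3 F3 D3 B2 E3 Bb2.

Ab3 F3 D3 B2 E3 Bb2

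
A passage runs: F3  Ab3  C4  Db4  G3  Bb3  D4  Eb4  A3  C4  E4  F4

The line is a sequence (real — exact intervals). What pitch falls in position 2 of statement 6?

With 4-note cells, note 2 of each statement runs Ab3, Bb3, C4.
Extending up a 2nd: D4 → E4 → F#4.

F#4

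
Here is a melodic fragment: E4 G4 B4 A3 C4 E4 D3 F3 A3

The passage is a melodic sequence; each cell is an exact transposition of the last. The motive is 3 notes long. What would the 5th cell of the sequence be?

C2 Eb2 G2

Unit = 3 notes; the statements start on E4, A3, D3, moving down a 5th each time.
Continuing the starts: G2 → C2.
So cell 5 is C2 Eb2 G2.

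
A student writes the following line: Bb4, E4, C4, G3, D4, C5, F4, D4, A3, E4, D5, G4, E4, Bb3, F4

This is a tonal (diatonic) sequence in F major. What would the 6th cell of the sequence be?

G5 C5 A4 E4 Bb4

The 5-note cells begin on Bb4, C5, D5 — each up a 2nd from the last.
Extending up a 2nd: E5 → F5 → G5.
Statement 6 starts on G5 and keeps the same diatonic contour: G5 C5 A4 E4 Bb4.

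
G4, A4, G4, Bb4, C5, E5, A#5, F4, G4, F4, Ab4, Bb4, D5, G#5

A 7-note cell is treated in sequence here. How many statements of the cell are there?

14 notes in groups of 7 gives 14/7 = 2 statements.
Starts: G4, F4 — each down a 2nd.

2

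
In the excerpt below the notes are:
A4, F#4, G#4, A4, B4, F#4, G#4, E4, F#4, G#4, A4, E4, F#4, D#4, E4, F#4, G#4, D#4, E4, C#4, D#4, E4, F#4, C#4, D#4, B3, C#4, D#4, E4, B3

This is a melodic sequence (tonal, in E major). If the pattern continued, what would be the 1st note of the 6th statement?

C#4

The unit is 6 notes. Position-1 pitches of the 5 shown cells: A4, G#4, F#4, E4, D#4.
From D#4, down a 2nd gives C#4.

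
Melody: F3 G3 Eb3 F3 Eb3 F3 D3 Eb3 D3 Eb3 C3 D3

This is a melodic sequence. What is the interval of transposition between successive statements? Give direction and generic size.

With a 4-note motive the entries are F3, Eb3, D3, each down a 2nd from the previous.
F3 to Eb3 is down a 2nd.

down a 2nd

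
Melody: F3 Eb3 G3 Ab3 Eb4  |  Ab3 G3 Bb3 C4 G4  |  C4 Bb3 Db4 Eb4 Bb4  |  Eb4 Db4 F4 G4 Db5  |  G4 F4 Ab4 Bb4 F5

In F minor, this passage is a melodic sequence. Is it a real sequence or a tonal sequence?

tonal

Every note is diatonic to F minor.
Cell 1 has -2 semitones from note 1 to 2, but cell 2 has -1 — the interval quality changes while the contour stays the same, which is the hallmark of a tonal sequence.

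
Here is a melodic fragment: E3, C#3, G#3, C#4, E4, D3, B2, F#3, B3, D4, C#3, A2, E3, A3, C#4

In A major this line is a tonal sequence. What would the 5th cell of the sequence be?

The 5-note cells begin on E3, D3, C#3 — each down a 2nd from the last.
Carrying on: B2 → A2.
Statement 5 starts on A2 and keeps the same diatonic contour: A2 F#2 C#3 F#3 A3.

A2 F#2 C#3 F#3 A3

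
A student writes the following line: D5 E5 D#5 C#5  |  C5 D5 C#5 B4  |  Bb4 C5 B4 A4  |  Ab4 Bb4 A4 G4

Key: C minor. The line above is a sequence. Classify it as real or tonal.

real

Each cell has the same semitone pattern (2, -1, -2) — intervals are preserved exactly.
And E5 lies outside C minor, so the sequence is real rather than tonal.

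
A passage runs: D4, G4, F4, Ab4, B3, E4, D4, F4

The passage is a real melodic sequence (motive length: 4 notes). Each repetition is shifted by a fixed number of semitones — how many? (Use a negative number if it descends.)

-3

With a 4-note motive the entries are D4, B3, each down a 3rd from the previous.
Counting half-steps from D4 to B3: -3.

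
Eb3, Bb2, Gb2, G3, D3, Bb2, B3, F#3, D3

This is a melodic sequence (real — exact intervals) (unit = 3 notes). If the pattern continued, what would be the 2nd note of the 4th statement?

A#3

With 3-note cells, note 2 of each statement runs Bb2, D3, F#3.
Each moves up a 3rd; the next is A#3.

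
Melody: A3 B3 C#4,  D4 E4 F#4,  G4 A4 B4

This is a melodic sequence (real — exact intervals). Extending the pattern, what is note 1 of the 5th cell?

F5

The unit is 3 notes. Position-1 pitches of the 3 shown cells: A3, D4, G4.
Each moves up a 4th. Continuing: C5 → F5.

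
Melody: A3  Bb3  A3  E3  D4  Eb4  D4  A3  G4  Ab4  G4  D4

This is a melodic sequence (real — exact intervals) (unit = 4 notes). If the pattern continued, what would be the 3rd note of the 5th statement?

F5

The unit is 4 notes. Position-3 pitches of the 3 shown cells: A3, D4, G4.
Carrying that up a 4th forward: C5 → F5.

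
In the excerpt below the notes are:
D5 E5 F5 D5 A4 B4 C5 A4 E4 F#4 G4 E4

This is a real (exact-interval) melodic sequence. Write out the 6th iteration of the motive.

C#3 D#3 E3 C#3

Unit = 4 notes; the statements start on D5, A4, E4, moving down a 4th each time.
Continuing the starts: B3 → F#3 → C#3.
Statement 6 starts on C#3 and keeps the same exact contour: C#3 D#3 E3 C#3.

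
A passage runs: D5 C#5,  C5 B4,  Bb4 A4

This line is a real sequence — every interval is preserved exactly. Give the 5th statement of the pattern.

The 2-note cells begin on D5, C5, Bb4 — each down a 2nd from the last.
Continuing the starts: Ab4 → Gb4.
Statement 5 starts on Gb4 and keeps the same exact contour: Gb4 F4.

Gb4 F4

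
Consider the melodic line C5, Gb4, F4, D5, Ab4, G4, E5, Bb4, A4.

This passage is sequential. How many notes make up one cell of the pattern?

3

Try groups of 3 (3 cells in 9 notes):
C5 Gb4 F4 | D5 Ab4 G4 | E5 Bb4 A4
That's a consistent up a 2nd shift per cell, and no other grouping gives one.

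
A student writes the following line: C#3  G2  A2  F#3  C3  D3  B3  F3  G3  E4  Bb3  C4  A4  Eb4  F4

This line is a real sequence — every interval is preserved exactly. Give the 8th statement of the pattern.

C6 Gb5 Ab5

Taking 3-note groups, the heads are C#3, F#3, B3, E4, A4: the pattern moves up a 4th.
Carrying on: D5 → G5 → C6.
Statement 8 starts on C6 and keeps the same exact contour: C6 Gb5 Ab5.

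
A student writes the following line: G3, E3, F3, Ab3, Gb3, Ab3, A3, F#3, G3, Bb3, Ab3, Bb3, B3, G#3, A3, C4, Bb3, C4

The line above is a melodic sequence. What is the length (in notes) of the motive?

There are 18 notes; a 6-note unit gives 3 cells:
G3 E3 F3 Ab3 Gb3 Ab3 | A3 F#3 G3 Bb3 Ab3 Bb3 | B3 G#3 A3 C4 Bb3 C4
That's a consistent up a 2nd shift per cell, and no other grouping gives one.

6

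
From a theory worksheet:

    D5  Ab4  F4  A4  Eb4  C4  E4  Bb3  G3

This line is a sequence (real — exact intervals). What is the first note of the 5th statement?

With a 3-note motive the entries are D5, A4, E4, each down a 4th from the previous.
Extending the heads down a 4th: B3 → F#3.

F#3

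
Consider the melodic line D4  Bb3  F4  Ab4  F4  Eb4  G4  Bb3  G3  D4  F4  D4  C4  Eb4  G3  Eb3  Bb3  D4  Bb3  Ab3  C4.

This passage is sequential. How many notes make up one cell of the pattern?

7

There are 21 notes; a 7-note unit gives 3 cells:
D4 Bb3 F4 Ab4 F4 Eb4 G4 | Bb3 G3 D4 F4 D4 C4 Eb4 | G3 Eb3 Bb3 D4 Bb3 Ab3 C4
That's a consistent down a 3rd shift per cell, and no other grouping gives one.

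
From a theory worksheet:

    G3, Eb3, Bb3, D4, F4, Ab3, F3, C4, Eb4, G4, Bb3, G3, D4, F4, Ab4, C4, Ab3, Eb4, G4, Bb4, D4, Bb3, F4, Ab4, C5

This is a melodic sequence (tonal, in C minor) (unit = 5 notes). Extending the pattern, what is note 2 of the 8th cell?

Eb4

The unit is 5 notes. Position-2 pitches of the 5 shown cells: Eb3, F3, G3, Ab3, Bb3.
Each moves up a 2nd. Continuing: C4 → D4 → Eb4.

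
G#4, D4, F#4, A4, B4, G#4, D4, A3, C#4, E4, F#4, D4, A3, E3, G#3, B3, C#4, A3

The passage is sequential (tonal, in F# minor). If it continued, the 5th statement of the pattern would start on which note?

With a 6-note motive the entries are G#4, D4, A3, each down a 4th from the previous.
Continuing: E3 → B2. Statement 5 starts on B2.

B2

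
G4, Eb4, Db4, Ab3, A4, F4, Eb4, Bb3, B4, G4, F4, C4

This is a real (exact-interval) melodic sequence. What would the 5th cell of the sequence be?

D#5 B4 A4 E4

The 4-note cells begin on G4, A4, B4 — each up a 2nd from the last.
Continuing the starts: C#5 → D#5.
Statement 5 starts on D#5 and keeps the same exact contour: D#5 B4 A4 E4.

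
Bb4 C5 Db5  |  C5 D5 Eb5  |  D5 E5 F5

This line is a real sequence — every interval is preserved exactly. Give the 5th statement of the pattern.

F#5 G#5 A5

Taking 3-note groups, the heads are Bb4, C5, D5: the pattern moves up a 2nd.
Continuing the starts: E5 → F#5.
From F#5 the exact shape gives F#5 G#5 A5.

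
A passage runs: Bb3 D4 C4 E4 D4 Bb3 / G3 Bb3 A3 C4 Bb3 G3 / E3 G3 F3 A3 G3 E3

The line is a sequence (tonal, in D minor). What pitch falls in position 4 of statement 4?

F3

Grouping in 6s, the 4th note of each cell is E4, C4, A3.
From A3, down a 3rd gives F3.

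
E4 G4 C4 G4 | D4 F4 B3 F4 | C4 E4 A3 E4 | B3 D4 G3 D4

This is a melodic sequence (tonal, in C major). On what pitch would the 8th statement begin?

E3

The 4-note cells begin on E4, D4, C4, B3 — each down a 2nd from the last.
Continuing: A3 → G3 → F3 → E3. Statement 8 starts on E3.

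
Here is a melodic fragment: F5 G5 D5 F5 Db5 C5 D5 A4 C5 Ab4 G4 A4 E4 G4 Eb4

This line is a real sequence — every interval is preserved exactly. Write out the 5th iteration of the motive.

A3 B3 F#3 A3 F3

Taking 5-note groups, the heads are F5, C5, G4: the pattern moves down a 4th.
Extending down a 4th: D4 → A3.
Statement 5 starts on A3 and keeps the same exact contour: A3 B3 F#3 A3 F3.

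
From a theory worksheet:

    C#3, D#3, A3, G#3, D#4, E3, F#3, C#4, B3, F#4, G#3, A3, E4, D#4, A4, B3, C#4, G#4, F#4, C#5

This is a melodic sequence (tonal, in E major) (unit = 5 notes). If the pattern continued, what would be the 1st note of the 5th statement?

With 5-note cells, note 1 of each statement runs C#3, E3, G#3, B3.
From B3, up a 3rd gives D#4.

D#4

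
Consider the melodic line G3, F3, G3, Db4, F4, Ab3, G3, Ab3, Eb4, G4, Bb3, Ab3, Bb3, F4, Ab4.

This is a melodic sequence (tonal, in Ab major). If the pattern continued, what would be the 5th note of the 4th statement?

Bb4

The unit is 5 notes. Position-5 pitches of the 3 shown cells: F4, G4, Ab4.
One more up a 2nd gives Bb4.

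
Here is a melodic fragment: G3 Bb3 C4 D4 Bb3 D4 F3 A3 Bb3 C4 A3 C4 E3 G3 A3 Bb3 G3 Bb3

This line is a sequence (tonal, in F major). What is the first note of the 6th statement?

Bb2

Unit = 6 notes; the statements start on G3, F3, E3, moving down a 2nd each time.
Continuing: D3 → C3 → Bb2. Statement 6 starts on Bb2.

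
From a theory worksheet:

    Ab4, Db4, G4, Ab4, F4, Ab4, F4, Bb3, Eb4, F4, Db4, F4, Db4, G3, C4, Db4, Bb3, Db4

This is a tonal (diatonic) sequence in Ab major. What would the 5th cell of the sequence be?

G3 C3 F3 G3 Eb3 G3

Taking 6-note groups, the heads are Ab4, F4, Db4: the pattern moves down a 3rd.
Extending down a 3rd: Bb3 → G3.
Statement 5 starts on G3 and keeps the same diatonic contour: G3 C3 F3 G3 Eb3 G3.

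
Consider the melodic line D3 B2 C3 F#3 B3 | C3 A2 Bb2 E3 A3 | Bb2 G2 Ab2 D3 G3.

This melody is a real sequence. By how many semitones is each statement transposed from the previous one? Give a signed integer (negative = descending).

-2

Unit = 5 notes; the statements start on D3, C3, Bb2, moving down a 2nd each time.
D3 to C3 spans -2 semitones.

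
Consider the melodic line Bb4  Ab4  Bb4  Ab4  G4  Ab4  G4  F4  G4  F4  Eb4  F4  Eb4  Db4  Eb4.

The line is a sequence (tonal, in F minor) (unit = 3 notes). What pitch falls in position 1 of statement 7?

C4

With 3-note cells, note 1 of each statement runs Bb4, Ab4, G4, F4, Eb4.
Extending down a 2nd: Db4 → C4.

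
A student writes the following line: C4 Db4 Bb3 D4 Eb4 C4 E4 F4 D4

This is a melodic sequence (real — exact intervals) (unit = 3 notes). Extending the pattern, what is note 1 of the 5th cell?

G#4

Grouping in 3s, the 1st note of each cell is C4, D4, E4.
Carrying that up a 2nd forward: F#4 → G#4.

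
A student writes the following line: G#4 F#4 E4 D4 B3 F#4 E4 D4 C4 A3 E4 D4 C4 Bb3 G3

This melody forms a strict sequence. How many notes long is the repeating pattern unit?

15 notes total. Splitting into 3 groups of 5:
G#4 F#4 E4 D4 B3 | F#4 E4 D4 C4 A3 | E4 D4 C4 Bb3 G3
Every group is a transposition down a 2nd of the one before; no shorter unit works.

5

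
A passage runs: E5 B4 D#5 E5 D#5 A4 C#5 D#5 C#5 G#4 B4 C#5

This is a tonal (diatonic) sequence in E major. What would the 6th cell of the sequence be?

With a 4-note motive the entries are E5, D#5, C#5, each down a 2nd from the previous.
Continuing the starts: B4 → A4 → G#4.
So cell 6 is G#4 D#4 F#4 G#4.

G#4 D#4 F#4 G#4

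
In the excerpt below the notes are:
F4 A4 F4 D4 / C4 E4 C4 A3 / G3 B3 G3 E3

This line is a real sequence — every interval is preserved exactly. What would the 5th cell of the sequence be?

Taking 4-note groups, the heads are F4, C4, G3: the pattern moves down a 4th.
Continuing the starts: D3 → A2.
Statement 5 starts on A2 and keeps the same exact contour: A2 C#3 A2 F#2.

A2 C#3 A2 F#2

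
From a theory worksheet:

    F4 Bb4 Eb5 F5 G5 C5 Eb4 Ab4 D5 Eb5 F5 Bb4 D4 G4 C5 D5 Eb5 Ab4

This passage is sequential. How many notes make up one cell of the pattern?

6

Try groups of 6 (3 cells in 18 notes):
F4 Bb4 Eb5 F5 G5 C5 | Eb4 Ab4 D5 Eb5 F5 Bb4 | D4 G4 C5 D5 Eb5 Ab4
Each cell is the previous one down a 2nd — so the unit is 6 notes.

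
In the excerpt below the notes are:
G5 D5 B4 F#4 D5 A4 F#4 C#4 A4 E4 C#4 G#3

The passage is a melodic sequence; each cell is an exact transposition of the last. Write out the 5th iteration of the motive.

Taking 4-note groups, the heads are G5, D5, A4: the pattern moves down a 4th.
Carrying on: E4 → B3.
Statement 5 starts on B3 and keeps the same exact contour: B3 F#3 D#3 A#2.

B3 F#3 D#3 A#2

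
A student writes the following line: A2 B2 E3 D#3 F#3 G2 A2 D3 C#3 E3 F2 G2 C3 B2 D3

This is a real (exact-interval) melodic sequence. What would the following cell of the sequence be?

Eb2 F2 Bb2 A2 C3

Taking 5-note groups, the heads are A2, G2, F2: the pattern moves down a 2nd.
From Eb2 the exact shape gives Eb2 F2 Bb2 A2 C3.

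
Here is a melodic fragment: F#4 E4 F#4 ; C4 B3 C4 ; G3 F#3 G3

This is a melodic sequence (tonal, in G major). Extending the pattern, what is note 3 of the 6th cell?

E2

With 3-note cells, note 3 of each statement runs F#4, C4, G3.
Each moves down a 4th. Continuing: D3 → A2 → E2.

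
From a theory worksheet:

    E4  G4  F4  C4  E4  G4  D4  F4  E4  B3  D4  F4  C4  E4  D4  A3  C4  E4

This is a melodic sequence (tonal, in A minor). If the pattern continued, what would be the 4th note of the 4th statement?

G3

The unit is 6 notes. Position-4 pitches of the 3 shown cells: C4, B3, A3.
One more down a 2nd gives G3.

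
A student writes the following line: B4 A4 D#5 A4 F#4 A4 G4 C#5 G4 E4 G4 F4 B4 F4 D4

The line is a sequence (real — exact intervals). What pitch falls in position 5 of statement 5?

Bb3

Grouping in 5s, the 5th note of each cell is F#4, E4, D4.
Each moves down a 2nd. Continuing: C4 → Bb3.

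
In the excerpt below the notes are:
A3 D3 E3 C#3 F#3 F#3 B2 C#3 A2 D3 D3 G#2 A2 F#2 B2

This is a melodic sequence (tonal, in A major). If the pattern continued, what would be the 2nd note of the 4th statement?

E2

Grouping in 5s, the 2nd note of each cell is D3, B2, G#2.
Each moves down a 3rd; the next is E2.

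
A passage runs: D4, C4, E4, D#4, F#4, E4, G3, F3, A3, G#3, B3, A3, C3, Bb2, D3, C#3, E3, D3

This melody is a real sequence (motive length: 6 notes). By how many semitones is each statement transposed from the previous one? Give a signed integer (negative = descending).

-7

The 6-note cells begin on D4, G3, C3 — each down a 5th from the last.
Counting half-steps from D4 to G3: -7.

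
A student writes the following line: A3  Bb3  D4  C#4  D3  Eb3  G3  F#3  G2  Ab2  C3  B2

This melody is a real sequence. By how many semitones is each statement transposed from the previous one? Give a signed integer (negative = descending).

-7

The 4-note cells begin on A3, D3, G2 — each down a 5th from the last.
Counting half-steps from A3 to D3: -7.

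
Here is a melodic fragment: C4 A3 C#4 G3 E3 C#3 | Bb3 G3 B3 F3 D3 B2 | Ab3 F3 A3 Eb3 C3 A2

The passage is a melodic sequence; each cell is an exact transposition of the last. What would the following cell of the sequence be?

Unit = 6 notes; the statements start on C4, Bb3, Ab3, moving down a 2nd each time.
From Gb3 the exact shape gives Gb3 Eb3 G3 Db3 Bb2 G2.

Gb3 Eb3 G3 Db3 Bb2 G2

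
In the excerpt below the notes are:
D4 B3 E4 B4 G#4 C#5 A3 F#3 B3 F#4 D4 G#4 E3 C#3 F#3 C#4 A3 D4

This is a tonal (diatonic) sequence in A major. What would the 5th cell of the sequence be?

Taking 6-note groups, the heads are D4, A3, E3: the pattern moves down a 4th.
Extending down a 4th: B2 → F#2.
Statement 5 starts on F#2 and keeps the same diatonic contour: F#2 D2 G#2 D3 B2 E3.

F#2 D2 G#2 D3 B2 E3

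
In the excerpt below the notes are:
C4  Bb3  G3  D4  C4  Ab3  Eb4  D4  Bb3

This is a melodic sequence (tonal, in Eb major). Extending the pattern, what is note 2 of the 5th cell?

With 3-note cells, note 2 of each statement runs Bb3, C4, D4.
Extending up a 2nd: Eb4 → F4.

F4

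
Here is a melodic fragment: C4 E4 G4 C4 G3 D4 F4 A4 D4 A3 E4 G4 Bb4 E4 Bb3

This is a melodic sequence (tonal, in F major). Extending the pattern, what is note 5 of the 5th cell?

The unit is 5 notes. Position-5 pitches of the 3 shown cells: G3, A3, Bb3.
Carrying that up a 2nd forward: C4 → D4.

D4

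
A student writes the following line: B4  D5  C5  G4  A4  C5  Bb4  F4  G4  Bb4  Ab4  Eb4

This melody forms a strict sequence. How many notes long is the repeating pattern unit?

12 notes total. Splitting into 3 groups of 4:
B4 D5 C5 G4 | A4 C5 Bb4 F4 | G4 Bb4 Ab4 Eb4
Every group is a transposition down a 2nd of the one before; no shorter unit works.

4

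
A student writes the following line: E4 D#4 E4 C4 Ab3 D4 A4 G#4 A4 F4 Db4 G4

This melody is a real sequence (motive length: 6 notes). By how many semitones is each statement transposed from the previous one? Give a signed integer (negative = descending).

With a 6-note motive the entries are E4, A4, each up a 4th from the previous.
E4→A4 is 69 − 64 = 5 semitones.

5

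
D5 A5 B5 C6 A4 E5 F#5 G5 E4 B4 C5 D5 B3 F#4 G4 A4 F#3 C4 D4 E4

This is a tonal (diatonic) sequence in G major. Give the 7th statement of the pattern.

G2 D3 E3 F#3

With a 4-note motive the entries are D5, A4, E4, B3, F#3, each down a 4th from the previous.
Extending down a 4th: C3 → G2.
From G2 the diatonic shape gives G2 D3 E3 F#3.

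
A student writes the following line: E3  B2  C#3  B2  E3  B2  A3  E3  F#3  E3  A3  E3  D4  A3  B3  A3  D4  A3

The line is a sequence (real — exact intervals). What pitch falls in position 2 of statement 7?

F5

Grouping in 6s, the 2nd note of each cell is B2, E3, A3.
Carrying that up a 4th forward: D4 → G4 → C5 → F5.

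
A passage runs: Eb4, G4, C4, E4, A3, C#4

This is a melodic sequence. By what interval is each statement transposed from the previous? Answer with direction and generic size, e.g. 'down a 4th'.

down a 3rd

Unit = 2 notes; the statements start on Eb4, C4, A3, moving down a 3rd each time.
From Eb4 to C4: down a 3rd.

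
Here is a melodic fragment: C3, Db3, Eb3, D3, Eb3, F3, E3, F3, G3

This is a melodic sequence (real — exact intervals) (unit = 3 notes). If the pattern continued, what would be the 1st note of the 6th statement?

Grouping in 3s, the 1st note of each cell is C3, D3, E3.
Carrying that up a 2nd forward: F#3 → G#3 → A#3.

A#3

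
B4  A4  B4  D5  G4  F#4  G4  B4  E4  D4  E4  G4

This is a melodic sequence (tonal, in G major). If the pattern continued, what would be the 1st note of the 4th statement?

C4

Grouping in 4s, the 1st note of each cell is B4, G4, E4.
Each moves down a 3rd; the next is C4.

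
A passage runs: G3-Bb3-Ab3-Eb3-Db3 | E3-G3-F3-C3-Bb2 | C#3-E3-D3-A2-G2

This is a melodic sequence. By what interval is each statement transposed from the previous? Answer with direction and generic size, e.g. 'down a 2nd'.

Unit = 5 notes; the statements start on G3, E3, C#3, moving down a 3rd each time.
From G3 to E3: down a 3rd.

down a 3rd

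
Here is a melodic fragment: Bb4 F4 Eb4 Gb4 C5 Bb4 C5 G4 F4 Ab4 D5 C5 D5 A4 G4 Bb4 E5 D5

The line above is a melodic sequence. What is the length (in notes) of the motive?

6

18 notes total. Splitting into 3 groups of 6:
Bb4 F4 Eb4 Gb4 C5 Bb4 | C5 G4 F4 Ab4 D5 C5 | D5 A4 G4 Bb4 E5 D5
Every group is a transposition up a 2nd of the one before; no shorter unit works.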